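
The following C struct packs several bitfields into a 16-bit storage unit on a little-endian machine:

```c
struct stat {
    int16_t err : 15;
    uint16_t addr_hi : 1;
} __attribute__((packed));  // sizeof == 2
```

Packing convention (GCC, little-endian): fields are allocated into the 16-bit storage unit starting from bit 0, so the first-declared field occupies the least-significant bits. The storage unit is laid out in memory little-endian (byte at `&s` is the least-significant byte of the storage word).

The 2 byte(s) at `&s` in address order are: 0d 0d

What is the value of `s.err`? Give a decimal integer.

3341

[0]=0x0d [1]=0x0d (little-endian) → word 0x0d0d
err:15 @ bit 0 → (0x0d0d>>0)&0x7fff = 0xd0d  ←
addr_hi:1 @ bit 15 → (0x0d0d>>15)&0x1 = 0x0
err signed 15b, MSB=0: value = 3341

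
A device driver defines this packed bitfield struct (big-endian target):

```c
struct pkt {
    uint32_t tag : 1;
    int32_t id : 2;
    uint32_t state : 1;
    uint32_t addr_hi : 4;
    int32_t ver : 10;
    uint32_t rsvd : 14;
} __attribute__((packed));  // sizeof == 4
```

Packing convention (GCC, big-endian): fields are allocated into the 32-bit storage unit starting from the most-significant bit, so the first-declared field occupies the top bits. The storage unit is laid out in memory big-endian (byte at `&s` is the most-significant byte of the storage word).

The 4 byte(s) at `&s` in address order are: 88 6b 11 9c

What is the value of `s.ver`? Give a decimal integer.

428

[0]=0x88 [1]=0x6b [2]=0x11 [3]=0x9c (big-endian) → word 0x886b119c
tag:1 @ bit 31 → (0x886b119c>>31)&0x1 = 0x1
id:2 @ bit 29 → (0x886b119c>>29)&0x3 = 0x0
state:1 @ bit 28 → (0x886b119c>>28)&0x1 = 0x0
addr_hi:4 @ bit 24 → (0x886b119c>>24)&0xf = 0x8
ver:10 @ bit 14 → (0x886b119c>>14)&0x3ff = 0x1ac  ←
rsvd:14 @ bit 0 → (0x886b119c>>0)&0x3fff = 0x119c
ver signed 10b, MSB=0: value = 428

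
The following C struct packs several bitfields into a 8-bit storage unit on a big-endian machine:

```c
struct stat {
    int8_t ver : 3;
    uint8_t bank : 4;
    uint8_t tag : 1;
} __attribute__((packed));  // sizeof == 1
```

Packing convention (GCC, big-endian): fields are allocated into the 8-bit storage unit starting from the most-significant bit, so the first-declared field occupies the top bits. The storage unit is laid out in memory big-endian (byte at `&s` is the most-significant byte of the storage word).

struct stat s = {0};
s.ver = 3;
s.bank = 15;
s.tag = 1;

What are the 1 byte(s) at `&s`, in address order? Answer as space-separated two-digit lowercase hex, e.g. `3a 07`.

7f

[5+:3] ver=3 & 0x7 = 0x3; word=0x60
[1+:4] bank=15 & 0xf = 0xf; word=0x7e
[0+:1] tag=1 & 0x1 = 0x1; word=0x7f
word = 0x7f → big-endian bytes:
  [0]=0x7f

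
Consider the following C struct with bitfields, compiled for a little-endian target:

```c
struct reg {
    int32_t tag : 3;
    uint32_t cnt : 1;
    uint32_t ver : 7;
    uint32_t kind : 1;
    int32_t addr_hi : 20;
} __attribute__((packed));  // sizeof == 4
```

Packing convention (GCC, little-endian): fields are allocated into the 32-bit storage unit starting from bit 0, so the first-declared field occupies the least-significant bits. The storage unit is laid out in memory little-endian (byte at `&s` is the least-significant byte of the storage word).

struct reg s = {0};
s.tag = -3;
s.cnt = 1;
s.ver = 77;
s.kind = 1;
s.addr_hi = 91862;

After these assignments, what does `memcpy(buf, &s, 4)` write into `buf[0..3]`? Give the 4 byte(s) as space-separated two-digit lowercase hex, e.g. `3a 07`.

[0+:3] tag=-3 & 0x7 = 0x5; word=0x00000005
[3+:1] cnt=1 & 0x1 = 0x1; word=0x0000000d
[4+:7] ver=77 & 0x7f = 0x4d; word=0x000004dd
[11+:1] kind=1 & 0x1 = 0x1; word=0x00000cdd
[12+:20] addr_hi=91862 & 0xfffff = 0x166d6; word=0x166d6cdd
word = 0x166d6cdd → little-endian bytes:
  [0]=0xdd  [1]=0x6c  [2]=0x6d  [3]=0x16

dd 6c 6d 16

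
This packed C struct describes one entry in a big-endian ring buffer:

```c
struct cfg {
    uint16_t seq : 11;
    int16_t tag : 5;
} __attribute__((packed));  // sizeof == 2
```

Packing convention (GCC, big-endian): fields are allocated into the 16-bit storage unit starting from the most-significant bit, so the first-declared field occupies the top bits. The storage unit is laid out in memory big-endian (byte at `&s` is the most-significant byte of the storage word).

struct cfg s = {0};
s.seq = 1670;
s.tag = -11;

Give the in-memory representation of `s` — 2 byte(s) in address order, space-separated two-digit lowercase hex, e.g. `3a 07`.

d0 d5

[5+:11] seq=1670 & 0x7ff = 0x686; word=0xd0c0
[0+:5] tag=-11 & 0x1f = 0x15; word=0xd0d5
word = 0xd0d5 → big-endian bytes:
  [0]=0xd0  [1]=0xd5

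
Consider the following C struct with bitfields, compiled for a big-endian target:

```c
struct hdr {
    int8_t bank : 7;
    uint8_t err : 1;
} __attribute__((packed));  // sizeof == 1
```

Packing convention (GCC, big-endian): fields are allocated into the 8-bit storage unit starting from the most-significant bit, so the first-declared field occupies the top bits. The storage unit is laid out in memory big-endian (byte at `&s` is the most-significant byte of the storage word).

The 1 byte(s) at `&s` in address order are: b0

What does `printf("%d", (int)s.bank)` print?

[0]=0xb0 (big-endian) → word 0xb0
bank:7 @ bit 1 → (0xb0>>1)&0x7f = 0x58  ←
err:1 @ bit 0 → (0xb0>>0)&0x1 = 0x0
bank signed 7b, MSB=1: 88 - 128 = -40

-40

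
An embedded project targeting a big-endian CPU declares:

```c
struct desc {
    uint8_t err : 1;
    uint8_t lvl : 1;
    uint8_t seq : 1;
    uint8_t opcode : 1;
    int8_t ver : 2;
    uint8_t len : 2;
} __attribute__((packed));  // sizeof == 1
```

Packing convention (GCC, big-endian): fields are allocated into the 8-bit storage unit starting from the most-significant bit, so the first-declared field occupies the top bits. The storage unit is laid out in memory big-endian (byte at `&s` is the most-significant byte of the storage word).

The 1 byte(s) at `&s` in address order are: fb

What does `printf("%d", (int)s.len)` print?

[0]=0xfb (big-endian) → word 0xfb
err:1 @ bit 7 → (0xfb>>7)&0x1 = 0x1
lvl:1 @ bit 6 → (0xfb>>6)&0x1 = 0x1
seq:1 @ bit 5 → (0xfb>>5)&0x1 = 0x1
opcode:1 @ bit 4 → (0xfb>>4)&0x1 = 0x1
ver:2 @ bit 2 → (0xfb>>2)&0x3 = 0x2
len:2 @ bit 0 → (0xfb>>0)&0x3 = 0x3  ←

3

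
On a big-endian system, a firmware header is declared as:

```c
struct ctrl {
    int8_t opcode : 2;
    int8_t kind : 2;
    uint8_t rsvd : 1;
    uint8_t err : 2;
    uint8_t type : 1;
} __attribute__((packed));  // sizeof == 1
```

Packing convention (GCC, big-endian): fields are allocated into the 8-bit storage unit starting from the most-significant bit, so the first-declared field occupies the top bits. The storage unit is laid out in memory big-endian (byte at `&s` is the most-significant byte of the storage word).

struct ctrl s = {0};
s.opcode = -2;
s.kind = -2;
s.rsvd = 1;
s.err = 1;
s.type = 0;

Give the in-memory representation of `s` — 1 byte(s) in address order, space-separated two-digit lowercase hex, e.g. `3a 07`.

opcode:2 = -2 → 0x2 << 6 → word 0x80
kind:2 = -2 → 0x2 << 4 → word 0xa0
rsvd:1 = 1 → 0x1 << 3 → word 0xa8
err:2 = 1 → 0x1 << 1 → word 0xaa
type:1 = 0 → 0x0 << 0 → word 0xaa
word = 0xaa → big-endian bytes:
  [0]=0xaa

aa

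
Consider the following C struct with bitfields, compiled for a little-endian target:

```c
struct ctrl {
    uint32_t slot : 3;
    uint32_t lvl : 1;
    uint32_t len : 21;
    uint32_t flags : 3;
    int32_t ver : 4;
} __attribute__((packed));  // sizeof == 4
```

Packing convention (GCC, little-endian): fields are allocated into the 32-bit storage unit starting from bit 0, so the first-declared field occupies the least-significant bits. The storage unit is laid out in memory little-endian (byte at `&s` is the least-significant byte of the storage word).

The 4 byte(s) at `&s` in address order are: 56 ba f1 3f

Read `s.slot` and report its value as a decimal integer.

6

[0]=0x56 [1]=0xba [2]=0xf1 [3]=0x3f (little-endian) → word 0x3ff1ba56
slot [0+:3] = (word>>0) & 0x7 = 6  ←
lvl [3+:1] = (word>>3) & 0x1 = 0
len [4+:21] = (word>>4) & 0x1fffff = 2038693
flags [25+:3] = (word>>25) & 0x7 = 7
ver [28+:4] = (word>>28) & 0xf = 3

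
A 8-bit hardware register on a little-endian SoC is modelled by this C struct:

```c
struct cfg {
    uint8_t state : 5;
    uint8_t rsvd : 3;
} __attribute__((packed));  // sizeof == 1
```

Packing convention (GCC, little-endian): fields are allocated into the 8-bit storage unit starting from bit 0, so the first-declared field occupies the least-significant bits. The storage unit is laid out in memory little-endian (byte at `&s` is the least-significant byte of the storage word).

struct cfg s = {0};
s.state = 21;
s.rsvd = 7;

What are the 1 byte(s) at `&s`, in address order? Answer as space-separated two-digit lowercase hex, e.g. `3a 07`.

state:5 = 21 → 0x15 << 0 → word 0x15
rsvd:3 = 7 → 0x7 << 5 → word 0xf5
word = 0xf5 → little-endian bytes:
  [0]=0xf5

f5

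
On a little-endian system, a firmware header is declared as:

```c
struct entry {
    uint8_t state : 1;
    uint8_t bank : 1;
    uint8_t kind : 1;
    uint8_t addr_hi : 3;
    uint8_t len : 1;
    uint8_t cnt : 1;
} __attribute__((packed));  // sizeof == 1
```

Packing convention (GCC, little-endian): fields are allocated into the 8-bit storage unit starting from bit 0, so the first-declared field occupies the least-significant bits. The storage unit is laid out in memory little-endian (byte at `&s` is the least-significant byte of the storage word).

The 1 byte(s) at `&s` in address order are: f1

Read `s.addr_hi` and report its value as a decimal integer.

[0]=0xf1 (little-endian) → word 0xf1
state [0+:1] = (word>>0) & 0x1 = 1
bank [1+:1] = (word>>1) & 0x1 = 0
kind [2+:1] = (word>>2) & 0x1 = 0
addr_hi [3+:3] = (word>>3) & 0x7 = 6  ←
len [6+:1] = (word>>6) & 0x1 = 1
cnt [7+:1] = (word>>7) & 0x1 = 1

6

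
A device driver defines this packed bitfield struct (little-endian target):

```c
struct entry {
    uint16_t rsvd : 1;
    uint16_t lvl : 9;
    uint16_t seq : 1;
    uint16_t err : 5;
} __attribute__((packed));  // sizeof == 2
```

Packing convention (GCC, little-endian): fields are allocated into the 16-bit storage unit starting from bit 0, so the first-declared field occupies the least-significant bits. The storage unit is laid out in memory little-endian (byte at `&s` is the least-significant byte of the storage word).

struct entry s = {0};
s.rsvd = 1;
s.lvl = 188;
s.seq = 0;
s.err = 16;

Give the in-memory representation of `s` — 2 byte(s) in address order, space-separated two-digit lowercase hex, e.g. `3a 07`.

79 81

rsvd:1 = 1 → 0x1 << 0 → word 0x0001
lvl:9 = 188 → 0xbc << 1 → word 0x0179
seq:1 = 0 → 0x0 << 10 → word 0x0179
err:5 = 16 → 0x10 << 11 → word 0x8179
word = 0x8179 → little-endian bytes:
  [0]=0x79  [1]=0x81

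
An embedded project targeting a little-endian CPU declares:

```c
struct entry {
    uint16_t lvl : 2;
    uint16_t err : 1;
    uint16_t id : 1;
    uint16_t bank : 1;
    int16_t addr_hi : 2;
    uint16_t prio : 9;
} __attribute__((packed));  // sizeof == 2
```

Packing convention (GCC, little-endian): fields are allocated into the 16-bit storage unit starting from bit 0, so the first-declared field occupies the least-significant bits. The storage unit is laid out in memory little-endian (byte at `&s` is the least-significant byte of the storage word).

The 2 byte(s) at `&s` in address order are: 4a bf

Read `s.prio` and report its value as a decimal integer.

382

[0]=0x4a [1]=0xbf (little-endian) → word 0xbf4a
lvl [0+:2] = (word>>0) & 0x3 = 2
err [2+:1] = (word>>2) & 0x1 = 0
id [3+:1] = (word>>3) & 0x1 = 1
bank [4+:1] = (word>>4) & 0x1 = 0
addr_hi [5+:2] = (word>>5) & 0x3 = 2
prio [7+:9] = (word>>7) & 0x1ff = 382  ←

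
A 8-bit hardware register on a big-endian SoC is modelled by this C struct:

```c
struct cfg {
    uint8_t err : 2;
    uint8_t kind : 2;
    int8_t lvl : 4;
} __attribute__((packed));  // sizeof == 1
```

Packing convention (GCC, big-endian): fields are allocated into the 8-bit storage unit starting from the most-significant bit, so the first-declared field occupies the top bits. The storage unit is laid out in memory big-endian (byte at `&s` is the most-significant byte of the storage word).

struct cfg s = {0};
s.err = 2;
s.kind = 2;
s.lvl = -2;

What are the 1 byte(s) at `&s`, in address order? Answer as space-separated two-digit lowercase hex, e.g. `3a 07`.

err:2 = 2 → 0x2 << 6 → word 0x80
kind:2 = 2 → 0x2 << 4 → word 0xa0
lvl:4 = -2 → 0xe << 0 → word 0xae
word = 0xae → big-endian bytes:
  [0]=0xae

ae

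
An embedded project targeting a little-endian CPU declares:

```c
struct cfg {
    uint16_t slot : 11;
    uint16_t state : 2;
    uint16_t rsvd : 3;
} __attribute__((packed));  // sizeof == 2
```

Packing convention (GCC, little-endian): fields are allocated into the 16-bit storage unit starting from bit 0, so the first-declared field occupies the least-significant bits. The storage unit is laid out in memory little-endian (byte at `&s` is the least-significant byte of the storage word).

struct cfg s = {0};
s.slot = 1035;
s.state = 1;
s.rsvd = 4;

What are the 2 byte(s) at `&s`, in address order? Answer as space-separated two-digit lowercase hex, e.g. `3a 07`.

[0+:11] slot=1035 & 0x7ff = 0x40b; word=0x040b
[11+:2] state=1 & 0x3 = 0x1; word=0x0c0b
[13+:3] rsvd=4 & 0x7 = 0x4; word=0x8c0b
word = 0x8c0b → little-endian bytes:
  [0]=0x0b  [1]=0x8c

0b 8c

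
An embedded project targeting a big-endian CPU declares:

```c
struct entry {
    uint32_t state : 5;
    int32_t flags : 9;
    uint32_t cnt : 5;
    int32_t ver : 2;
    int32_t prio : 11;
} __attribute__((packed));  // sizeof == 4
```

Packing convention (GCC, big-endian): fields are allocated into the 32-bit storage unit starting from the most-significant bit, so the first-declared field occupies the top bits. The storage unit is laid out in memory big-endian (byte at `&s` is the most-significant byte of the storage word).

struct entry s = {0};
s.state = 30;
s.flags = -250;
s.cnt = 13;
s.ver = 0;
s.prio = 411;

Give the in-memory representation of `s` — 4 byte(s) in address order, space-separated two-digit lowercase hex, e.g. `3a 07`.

f4 19 a1 9b

state:5 = 30 → 0x1e << 27 → word 0xf0000000
flags:9 = -250 → 0x106 << 18 → word 0xf4180000
cnt:5 = 13 → 0xd << 13 → word 0xf419a000
ver:2 = 0 → 0x0 << 11 → word 0xf419a000
prio:11 = 411 → 0x19b << 0 → word 0xf419a19b
word = 0xf419a19b → big-endian bytes:
  [0]=0xf4  [1]=0x19  [2]=0xa1  [3]=0x9b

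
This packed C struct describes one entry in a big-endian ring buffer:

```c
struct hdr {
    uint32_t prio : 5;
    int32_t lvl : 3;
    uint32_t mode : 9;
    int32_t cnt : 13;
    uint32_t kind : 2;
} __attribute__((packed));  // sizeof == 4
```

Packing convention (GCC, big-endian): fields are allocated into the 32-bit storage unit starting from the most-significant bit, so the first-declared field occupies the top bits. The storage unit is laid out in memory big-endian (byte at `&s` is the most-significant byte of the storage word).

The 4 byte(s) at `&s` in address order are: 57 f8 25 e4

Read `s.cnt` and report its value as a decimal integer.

2425

[0]=0x57 [1]=0xf8 [2]=0x25 [3]=0xe4 (big-endian) → word 0x57f825e4
prio:5 @ bit 27 → (0x57f825e4>>27)&0x1f = 0xa
lvl:3 @ bit 24 → (0x57f825e4>>24)&0x7 = 0x7
mode:9 @ bit 15 → (0x57f825e4>>15)&0x1ff = 0x1f0
cnt:13 @ bit 2 → (0x57f825e4>>2)&0x1fff = 0x979  ←
kind:2 @ bit 0 → (0x57f825e4>>0)&0x3 = 0x0
cnt signed 13b, MSB=0: value = 2425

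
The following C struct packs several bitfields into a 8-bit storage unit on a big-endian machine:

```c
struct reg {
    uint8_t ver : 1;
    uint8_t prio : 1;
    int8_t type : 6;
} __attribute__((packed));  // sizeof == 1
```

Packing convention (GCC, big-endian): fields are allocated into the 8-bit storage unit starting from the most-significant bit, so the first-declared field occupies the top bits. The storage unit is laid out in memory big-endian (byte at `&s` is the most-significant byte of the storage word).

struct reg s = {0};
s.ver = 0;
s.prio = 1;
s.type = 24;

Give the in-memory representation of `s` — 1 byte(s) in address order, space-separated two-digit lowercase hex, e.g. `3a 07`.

ver:1 = 0 → 0x0 << 7 → word 0x00
prio:1 = 1 → 0x1 << 6 → word 0x40
type:6 = 24 → 0x18 << 0 → word 0x58
word = 0x58 → big-endian bytes:
  [0]=0x58

58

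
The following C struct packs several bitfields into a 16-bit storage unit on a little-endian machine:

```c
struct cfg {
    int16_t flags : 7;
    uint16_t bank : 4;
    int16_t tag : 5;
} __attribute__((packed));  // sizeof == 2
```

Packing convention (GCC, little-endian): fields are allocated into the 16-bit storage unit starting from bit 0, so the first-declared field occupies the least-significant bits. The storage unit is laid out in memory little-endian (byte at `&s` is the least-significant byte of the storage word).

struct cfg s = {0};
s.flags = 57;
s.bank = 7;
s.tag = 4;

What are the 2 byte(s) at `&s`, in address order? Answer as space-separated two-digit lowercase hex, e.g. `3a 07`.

b9 23

[0+:7] flags=57 & 0x7f = 0x39; word=0x0039
[7+:4] bank=7 & 0xf = 0x7; word=0x03b9
[11+:5] tag=4 & 0x1f = 0x4; word=0x23b9
word = 0x23b9 → little-endian bytes:
  [0]=0xb9  [1]=0x23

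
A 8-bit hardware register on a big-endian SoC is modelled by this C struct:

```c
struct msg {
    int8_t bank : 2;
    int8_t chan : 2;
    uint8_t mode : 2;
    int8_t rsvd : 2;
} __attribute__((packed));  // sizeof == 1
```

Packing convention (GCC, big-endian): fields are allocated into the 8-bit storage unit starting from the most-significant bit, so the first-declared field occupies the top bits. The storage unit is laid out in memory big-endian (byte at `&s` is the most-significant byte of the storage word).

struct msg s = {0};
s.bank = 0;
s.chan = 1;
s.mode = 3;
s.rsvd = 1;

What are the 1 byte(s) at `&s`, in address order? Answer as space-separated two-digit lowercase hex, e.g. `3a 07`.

[6+:2] bank=0 & 0x3 = 0x0; word=0x00
[4+:2] chan=1 & 0x3 = 0x1; word=0x10
[2+:2] mode=3 & 0x3 = 0x3; word=0x1c
[0+:2] rsvd=1 & 0x3 = 0x1; word=0x1d
word = 0x1d → big-endian bytes:
  [0]=0x1d

1d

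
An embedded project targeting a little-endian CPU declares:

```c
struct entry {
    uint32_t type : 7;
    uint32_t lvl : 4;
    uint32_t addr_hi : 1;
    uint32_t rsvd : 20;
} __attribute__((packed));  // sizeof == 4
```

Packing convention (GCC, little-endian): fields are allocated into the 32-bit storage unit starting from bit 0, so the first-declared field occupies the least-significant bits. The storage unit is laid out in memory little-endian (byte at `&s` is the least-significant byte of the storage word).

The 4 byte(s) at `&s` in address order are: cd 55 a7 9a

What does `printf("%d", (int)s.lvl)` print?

[0]=0xcd [1]=0x55 [2]=0xa7 [3]=0x9a (little-endian) → word 0x9aa755cd
type [0+:7] = (word>>0) & 0x7f = 77
lvl [7+:4] = (word>>7) & 0xf = 11  ←
addr_hi [11+:1] = (word>>11) & 0x1 = 0
rsvd [12+:20] = (word>>12) & 0xfffff = 633461

11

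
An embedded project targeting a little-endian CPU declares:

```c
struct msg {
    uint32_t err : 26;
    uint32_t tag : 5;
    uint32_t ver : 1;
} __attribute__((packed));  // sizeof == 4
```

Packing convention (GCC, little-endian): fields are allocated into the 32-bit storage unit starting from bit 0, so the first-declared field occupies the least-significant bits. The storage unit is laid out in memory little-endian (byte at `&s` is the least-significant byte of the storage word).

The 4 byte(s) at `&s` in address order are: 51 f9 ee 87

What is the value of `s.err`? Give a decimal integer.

[0]=0x51 [1]=0xf9 [2]=0xee [3]=0x87 (little-endian) → word 0x87eef951
err:26 @ bit 0 → (0x87eef951>>0)&0x3ffffff = 0x3eef951  ←
tag:5 @ bit 26 → (0x87eef951>>26)&0x1f = 0x1
ver:1 @ bit 31 → (0x87eef951>>31)&0x1 = 0x1

65993041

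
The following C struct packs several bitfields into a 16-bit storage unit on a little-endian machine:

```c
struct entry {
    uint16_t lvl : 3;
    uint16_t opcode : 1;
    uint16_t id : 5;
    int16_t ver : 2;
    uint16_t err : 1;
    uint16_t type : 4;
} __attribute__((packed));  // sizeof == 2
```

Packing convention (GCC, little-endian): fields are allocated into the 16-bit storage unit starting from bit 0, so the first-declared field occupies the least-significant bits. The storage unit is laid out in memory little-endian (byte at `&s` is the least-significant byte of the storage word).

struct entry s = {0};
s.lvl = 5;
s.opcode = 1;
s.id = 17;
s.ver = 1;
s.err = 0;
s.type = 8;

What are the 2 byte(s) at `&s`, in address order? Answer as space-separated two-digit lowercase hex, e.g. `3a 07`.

lvl:3 = 5 → 0x5 << 0 → word 0x0005
opcode:1 = 1 → 0x1 << 3 → word 0x000d
id:5 = 17 → 0x11 << 4 → word 0x011d
ver:2 = 1 → 0x1 << 9 → word 0x031d
err:1 = 0 → 0x0 << 11 → word 0x031d
type:4 = 8 → 0x8 << 12 → word 0x831d
word = 0x831d → little-endian bytes:
  [0]=0x1d  [1]=0x83

1d 83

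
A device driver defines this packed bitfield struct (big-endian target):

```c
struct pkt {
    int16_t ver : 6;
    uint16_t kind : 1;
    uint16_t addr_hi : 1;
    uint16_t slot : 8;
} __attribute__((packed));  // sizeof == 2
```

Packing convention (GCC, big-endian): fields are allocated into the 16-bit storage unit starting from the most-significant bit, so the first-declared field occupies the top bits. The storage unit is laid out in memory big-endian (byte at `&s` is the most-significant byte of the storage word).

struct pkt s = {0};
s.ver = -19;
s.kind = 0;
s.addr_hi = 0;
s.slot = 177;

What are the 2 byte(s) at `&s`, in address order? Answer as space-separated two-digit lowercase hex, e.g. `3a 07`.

ver (6b) val=-19 bits=0x2d at bit 10: 0xb400
kind (1b) val=0 bits=0x0 at bit 9: 0xb400
addr_hi (1b) val=0 bits=0x0 at bit 8: 0xb400
slot (8b) val=177 bits=0xb1 at bit 0: 0xb4b1
word = 0xb4b1 → big-endian bytes:
  [0]=0xb4  [1]=0xb1

b4 b1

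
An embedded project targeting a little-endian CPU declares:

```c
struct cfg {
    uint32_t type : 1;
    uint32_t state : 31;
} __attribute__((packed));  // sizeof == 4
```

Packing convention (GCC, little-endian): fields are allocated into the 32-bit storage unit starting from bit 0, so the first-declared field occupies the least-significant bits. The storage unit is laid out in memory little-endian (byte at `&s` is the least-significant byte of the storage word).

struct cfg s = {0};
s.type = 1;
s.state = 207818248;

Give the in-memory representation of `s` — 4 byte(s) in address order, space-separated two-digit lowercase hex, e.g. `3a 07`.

type:1 = 1 → 0x1 << 0 → word 0x00000001
state:31 = 207818248 → 0xc630e08 << 1 → word 0x18c61c11
word = 0x18c61c11 → little-endian bytes:
  [0]=0x11  [1]=0x1c  [2]=0xc6  [3]=0x18

11 1c c6 18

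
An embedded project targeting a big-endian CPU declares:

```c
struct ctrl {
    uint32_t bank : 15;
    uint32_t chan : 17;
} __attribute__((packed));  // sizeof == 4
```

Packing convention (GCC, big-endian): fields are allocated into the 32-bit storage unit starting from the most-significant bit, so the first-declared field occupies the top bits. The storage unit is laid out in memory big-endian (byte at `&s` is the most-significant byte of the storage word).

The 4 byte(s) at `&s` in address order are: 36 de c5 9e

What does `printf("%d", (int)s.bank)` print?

[0]=0x36 [1]=0xde [2]=0xc5 [3]=0x9e (big-endian) → word 0x36dec59e
bank:15 @ bit 17 → (0x36dec59e>>17)&0x7fff = 0x1b6f  ←
chan:17 @ bit 0 → (0x36dec59e>>0)&0x1ffff = 0xc59e

7023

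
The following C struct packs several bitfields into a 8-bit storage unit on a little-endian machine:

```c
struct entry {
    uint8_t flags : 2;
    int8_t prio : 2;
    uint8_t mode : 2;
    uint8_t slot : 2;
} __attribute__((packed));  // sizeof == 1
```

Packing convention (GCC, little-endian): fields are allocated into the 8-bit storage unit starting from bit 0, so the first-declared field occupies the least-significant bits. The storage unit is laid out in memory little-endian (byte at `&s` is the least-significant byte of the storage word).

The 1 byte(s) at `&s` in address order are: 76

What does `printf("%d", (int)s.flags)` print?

2

[0]=0x76 (little-endian) → word 0x76
flags [0+:2] = (word>>0) & 0x3 = 2  ←
prio [2+:2] = (word>>2) & 0x3 = 1
mode [4+:2] = (word>>4) & 0x3 = 3
slot [6+:2] = (word>>6) & 0x3 = 1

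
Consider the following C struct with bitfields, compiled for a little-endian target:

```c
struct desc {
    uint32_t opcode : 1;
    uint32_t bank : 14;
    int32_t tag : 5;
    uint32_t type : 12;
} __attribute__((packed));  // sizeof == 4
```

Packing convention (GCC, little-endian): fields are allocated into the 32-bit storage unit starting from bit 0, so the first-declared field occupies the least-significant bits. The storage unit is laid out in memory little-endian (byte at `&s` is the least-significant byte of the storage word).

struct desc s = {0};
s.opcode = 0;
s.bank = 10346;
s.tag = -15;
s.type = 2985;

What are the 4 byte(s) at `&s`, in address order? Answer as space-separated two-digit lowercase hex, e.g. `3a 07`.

opcode:1 = 0 → 0x0 << 0 → word 0x00000000
bank:14 = 10346 → 0x286a << 1 → word 0x000050d4
tag:5 = -15 → 0x11 << 15 → word 0x0008d0d4
type:12 = 2985 → 0xba9 << 20 → word 0xba98d0d4
word = 0xba98d0d4 → little-endian bytes:
  [0]=0xd4  [1]=0xd0  [2]=0x98  [3]=0xba

d4 d0 98 ba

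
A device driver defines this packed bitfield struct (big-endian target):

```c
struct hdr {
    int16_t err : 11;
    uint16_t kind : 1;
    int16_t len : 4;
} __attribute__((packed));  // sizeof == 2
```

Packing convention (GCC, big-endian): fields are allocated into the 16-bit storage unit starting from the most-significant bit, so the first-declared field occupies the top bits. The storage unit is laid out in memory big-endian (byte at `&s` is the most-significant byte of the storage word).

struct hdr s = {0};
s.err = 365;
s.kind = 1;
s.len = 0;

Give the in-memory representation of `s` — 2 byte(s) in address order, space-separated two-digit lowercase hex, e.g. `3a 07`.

err:11 = 365 → 0x16d << 5 → word 0x2da0
kind:1 = 1 → 0x1 << 4 → word 0x2db0
len:4 = 0 → 0x0 << 0 → word 0x2db0
word = 0x2db0 → big-endian bytes:
  [0]=0x2d  [1]=0xb0

2d b0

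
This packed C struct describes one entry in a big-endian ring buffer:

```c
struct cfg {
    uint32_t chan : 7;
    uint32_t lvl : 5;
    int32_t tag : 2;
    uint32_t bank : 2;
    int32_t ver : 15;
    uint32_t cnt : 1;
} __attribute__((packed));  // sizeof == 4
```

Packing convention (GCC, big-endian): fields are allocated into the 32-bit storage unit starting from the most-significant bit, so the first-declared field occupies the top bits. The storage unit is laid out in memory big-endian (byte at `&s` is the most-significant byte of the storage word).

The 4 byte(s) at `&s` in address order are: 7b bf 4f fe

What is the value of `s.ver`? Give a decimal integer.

10239

[0]=0x7b [1]=0xbf [2]=0x4f [3]=0xfe (big-endian) → word 0x7bbf4ffe
chan [25+:7] = (word>>25) & 0x7f = 61
lvl [20+:5] = (word>>20) & 0x1f = 27
tag [18+:2] = (word>>18) & 0x3 = 3
bank [16+:2] = (word>>16) & 0x3 = 3
ver [1+:15] = (word>>1) & 0x7fff = 10239  ←
cnt [0+:1] = (word>>0) & 0x1 = 0
ver signed 15b, MSB=0: value = 10239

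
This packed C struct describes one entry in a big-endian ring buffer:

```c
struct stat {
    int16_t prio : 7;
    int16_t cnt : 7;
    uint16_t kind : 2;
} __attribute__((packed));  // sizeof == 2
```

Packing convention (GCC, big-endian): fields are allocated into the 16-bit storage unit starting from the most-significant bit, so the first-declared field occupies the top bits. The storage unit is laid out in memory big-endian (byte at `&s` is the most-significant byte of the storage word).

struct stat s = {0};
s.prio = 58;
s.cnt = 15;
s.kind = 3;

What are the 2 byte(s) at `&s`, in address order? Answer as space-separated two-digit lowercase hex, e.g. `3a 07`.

prio:7 = 58 → 0x3a << 9 → word 0x7400
cnt:7 = 15 → 0xf << 2 → word 0x743c
kind:2 = 3 → 0x3 << 0 → word 0x743f
word = 0x743f → big-endian bytes:
  [0]=0x74  [1]=0x3f

74 3f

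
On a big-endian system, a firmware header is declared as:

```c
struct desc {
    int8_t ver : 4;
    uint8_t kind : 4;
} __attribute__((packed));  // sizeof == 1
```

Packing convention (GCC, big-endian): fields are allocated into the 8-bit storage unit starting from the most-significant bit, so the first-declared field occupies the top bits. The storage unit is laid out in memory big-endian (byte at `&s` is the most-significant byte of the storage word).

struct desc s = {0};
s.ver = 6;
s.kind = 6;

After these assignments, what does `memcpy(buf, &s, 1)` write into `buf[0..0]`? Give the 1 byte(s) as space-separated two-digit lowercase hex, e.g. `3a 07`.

ver:4 = 6 → 0x6 << 4 → word 0x60
kind:4 = 6 → 0x6 << 0 → word 0x66
word = 0x66 → big-endian bytes:
  [0]=0x66

66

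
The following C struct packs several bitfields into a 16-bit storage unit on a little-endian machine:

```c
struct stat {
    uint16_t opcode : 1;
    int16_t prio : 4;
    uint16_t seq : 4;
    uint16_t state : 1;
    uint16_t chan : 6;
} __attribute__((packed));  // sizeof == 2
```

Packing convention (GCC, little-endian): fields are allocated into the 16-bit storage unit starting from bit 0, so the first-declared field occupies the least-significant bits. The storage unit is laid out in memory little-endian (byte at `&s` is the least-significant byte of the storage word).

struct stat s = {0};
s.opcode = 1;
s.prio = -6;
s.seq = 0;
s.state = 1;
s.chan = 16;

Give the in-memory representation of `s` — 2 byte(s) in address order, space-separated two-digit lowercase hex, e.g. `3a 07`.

15 42

opcode (1b) val=1 bits=0x1 at bit 0: 0x0001
prio (4b) val=-6 bits=0xa at bit 1: 0x0015
seq (4b) val=0 bits=0x0 at bit 5: 0x0015
state (1b) val=1 bits=0x1 at bit 9: 0x0215
chan (6b) val=16 bits=0x10 at bit 10: 0x4215
word = 0x4215 → little-endian bytes:
  [0]=0x15  [1]=0x42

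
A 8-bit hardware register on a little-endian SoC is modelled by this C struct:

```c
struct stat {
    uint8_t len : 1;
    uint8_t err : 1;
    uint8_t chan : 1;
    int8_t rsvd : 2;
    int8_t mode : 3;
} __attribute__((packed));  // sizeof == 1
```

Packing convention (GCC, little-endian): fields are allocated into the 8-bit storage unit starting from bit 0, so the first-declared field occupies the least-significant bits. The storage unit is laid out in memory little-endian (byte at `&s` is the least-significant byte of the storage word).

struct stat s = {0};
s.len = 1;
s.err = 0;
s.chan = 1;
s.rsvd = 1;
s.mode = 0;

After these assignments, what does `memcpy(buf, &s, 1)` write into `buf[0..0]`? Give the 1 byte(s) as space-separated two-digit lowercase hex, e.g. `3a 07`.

0d

len (1b) val=1 bits=0x1 at bit 0: 0x01
err (1b) val=0 bits=0x0 at bit 1: 0x01
chan (1b) val=1 bits=0x1 at bit 2: 0x05
rsvd (2b) val=1 bits=0x1 at bit 3: 0x0d
mode (3b) val=0 bits=0x0 at bit 5: 0x0d
word = 0x0d → little-endian bytes:
  [0]=0x0d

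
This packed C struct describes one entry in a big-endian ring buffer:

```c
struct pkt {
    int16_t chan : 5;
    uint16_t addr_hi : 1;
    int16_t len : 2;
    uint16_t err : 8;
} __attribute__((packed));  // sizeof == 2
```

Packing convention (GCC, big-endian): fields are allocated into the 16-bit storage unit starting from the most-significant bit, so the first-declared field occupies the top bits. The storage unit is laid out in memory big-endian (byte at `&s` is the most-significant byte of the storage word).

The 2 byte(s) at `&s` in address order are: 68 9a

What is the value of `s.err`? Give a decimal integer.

154

[0]=0x68 [1]=0x9a (big-endian) → word 0x689a
chan:5 @ bit 11 → (0x689a>>11)&0x1f = 0xd
addr_hi:1 @ bit 10 → (0x689a>>10)&0x1 = 0x0
len:2 @ bit 8 → (0x689a>>8)&0x3 = 0x0
err:8 @ bit 0 → (0x689a>>0)&0xff = 0x9a  ←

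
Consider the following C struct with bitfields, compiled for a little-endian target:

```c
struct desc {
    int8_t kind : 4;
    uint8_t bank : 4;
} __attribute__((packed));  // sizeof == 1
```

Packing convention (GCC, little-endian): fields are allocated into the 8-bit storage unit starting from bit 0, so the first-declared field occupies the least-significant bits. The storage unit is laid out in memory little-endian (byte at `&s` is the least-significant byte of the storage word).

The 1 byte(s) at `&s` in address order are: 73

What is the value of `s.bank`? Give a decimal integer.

7

[0]=0x73 (little-endian) → word 0x73
kind:4 @ bit 0 → (0x73>>0)&0xf = 0x3
bank:4 @ bit 4 → (0x73>>4)&0xf = 0x7  ←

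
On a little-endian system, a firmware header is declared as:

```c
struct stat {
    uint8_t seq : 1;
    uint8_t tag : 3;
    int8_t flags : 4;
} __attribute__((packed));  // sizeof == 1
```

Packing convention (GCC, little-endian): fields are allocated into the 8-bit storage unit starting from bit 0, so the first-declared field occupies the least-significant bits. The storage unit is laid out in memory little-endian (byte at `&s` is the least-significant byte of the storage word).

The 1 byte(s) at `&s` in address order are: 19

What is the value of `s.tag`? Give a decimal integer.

4

[0]=0x19 (little-endian) → word 0x19
seq:1 @ bit 0 → (0x19>>0)&0x1 = 0x1
tag:3 @ bit 1 → (0x19>>1)&0x7 = 0x4  ←
flags:4 @ bit 4 → (0x19>>4)&0xf = 0x1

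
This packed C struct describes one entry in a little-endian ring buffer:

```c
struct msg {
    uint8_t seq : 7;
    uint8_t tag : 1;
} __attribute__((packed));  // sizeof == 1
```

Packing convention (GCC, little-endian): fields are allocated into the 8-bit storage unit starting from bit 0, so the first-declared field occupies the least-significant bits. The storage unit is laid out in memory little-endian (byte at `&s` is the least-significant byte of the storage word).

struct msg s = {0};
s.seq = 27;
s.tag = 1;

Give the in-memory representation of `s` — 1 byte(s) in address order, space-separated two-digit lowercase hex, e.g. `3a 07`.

seq (7b) val=27 bits=0x1b at bit 0: 0x1b
tag (1b) val=1 bits=0x1 at bit 7: 0x9b
word = 0x9b → little-endian bytes:
  [0]=0x9b

9b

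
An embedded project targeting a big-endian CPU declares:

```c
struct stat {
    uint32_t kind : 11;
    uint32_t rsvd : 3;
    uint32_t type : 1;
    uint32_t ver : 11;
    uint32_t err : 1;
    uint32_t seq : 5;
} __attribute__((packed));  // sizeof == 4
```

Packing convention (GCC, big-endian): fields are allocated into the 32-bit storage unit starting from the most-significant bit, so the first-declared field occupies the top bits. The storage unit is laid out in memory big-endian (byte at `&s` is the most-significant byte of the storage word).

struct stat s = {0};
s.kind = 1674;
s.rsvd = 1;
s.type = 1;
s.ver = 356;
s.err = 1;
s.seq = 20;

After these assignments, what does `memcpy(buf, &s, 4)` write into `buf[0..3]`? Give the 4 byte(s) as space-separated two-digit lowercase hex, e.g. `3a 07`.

d1 46 59 34

kind:11 = 1674 → 0x68a << 21 → word 0xd1400000
rsvd:3 = 1 → 0x1 << 18 → word 0xd1440000
type:1 = 1 → 0x1 << 17 → word 0xd1460000
ver:11 = 356 → 0x164 << 6 → word 0xd1465900
err:1 = 1 → 0x1 << 5 → word 0xd1465920
seq:5 = 20 → 0x14 << 0 → word 0xd1465934
word = 0xd1465934 → big-endian bytes:
  [0]=0xd1  [1]=0x46  [2]=0x59  [3]=0x34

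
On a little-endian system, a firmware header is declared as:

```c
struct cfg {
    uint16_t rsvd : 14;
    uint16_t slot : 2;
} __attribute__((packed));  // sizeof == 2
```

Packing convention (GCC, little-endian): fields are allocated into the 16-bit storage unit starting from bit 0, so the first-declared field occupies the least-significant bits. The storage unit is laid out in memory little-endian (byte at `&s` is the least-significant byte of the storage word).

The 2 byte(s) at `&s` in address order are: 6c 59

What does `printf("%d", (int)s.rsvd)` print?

6508

[0]=0x6c [1]=0x59 (little-endian) → word 0x596c
rsvd [0+:14] = (word>>0) & 0x3fff = 6508  ←
slot [14+:2] = (word>>14) & 0x3 = 1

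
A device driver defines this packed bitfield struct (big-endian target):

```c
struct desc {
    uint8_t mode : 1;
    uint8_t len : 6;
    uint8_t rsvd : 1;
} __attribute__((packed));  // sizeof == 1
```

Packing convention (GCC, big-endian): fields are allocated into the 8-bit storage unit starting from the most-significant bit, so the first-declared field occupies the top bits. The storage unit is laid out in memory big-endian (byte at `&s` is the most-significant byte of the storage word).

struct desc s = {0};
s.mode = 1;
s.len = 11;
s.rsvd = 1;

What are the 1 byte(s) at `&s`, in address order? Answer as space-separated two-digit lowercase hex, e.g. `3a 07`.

97

[7+:1] mode=1 & 0x1 = 0x1; word=0x80
[1+:6] len=11 & 0x3f = 0xb; word=0x96
[0+:1] rsvd=1 & 0x1 = 0x1; word=0x97
word = 0x97 → big-endian bytes:
  [0]=0x97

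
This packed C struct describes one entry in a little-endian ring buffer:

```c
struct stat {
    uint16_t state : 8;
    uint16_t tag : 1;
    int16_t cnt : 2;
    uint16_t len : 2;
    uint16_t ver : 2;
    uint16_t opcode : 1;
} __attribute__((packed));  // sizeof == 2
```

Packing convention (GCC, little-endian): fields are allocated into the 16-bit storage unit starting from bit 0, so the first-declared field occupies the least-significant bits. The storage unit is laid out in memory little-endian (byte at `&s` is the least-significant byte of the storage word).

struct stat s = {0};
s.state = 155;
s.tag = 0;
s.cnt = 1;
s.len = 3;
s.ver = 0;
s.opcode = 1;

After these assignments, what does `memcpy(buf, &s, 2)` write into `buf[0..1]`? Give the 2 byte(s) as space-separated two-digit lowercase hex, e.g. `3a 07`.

9b 9a

state (8b) val=155 bits=0x9b at bit 0: 0x009b
tag (1b) val=0 bits=0x0 at bit 8: 0x009b
cnt (2b) val=1 bits=0x1 at bit 9: 0x029b
len (2b) val=3 bits=0x3 at bit 11: 0x1a9b
ver (2b) val=0 bits=0x0 at bit 13: 0x1a9b
opcode (1b) val=1 bits=0x1 at bit 15: 0x9a9b
word = 0x9a9b → little-endian bytes:
  [0]=0x9b  [1]=0x9a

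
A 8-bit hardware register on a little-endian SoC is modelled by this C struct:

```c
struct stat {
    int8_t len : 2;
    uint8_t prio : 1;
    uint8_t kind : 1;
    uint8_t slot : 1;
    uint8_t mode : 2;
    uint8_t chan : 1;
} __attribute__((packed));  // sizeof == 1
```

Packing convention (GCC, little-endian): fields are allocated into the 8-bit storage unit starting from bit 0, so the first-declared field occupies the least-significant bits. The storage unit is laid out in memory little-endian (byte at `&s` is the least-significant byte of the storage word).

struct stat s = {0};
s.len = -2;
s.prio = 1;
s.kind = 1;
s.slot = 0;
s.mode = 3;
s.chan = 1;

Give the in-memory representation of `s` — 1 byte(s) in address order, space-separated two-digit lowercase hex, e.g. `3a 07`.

ee

len (2b) val=-2 bits=0x2 at bit 0: 0x02
prio (1b) val=1 bits=0x1 at bit 2: 0x06
kind (1b) val=1 bits=0x1 at bit 3: 0x0e
slot (1b) val=0 bits=0x0 at bit 4: 0x0e
mode (2b) val=3 bits=0x3 at bit 5: 0x6e
chan (1b) val=1 bits=0x1 at bit 7: 0xee
word = 0xee → little-endian bytes:
  [0]=0xee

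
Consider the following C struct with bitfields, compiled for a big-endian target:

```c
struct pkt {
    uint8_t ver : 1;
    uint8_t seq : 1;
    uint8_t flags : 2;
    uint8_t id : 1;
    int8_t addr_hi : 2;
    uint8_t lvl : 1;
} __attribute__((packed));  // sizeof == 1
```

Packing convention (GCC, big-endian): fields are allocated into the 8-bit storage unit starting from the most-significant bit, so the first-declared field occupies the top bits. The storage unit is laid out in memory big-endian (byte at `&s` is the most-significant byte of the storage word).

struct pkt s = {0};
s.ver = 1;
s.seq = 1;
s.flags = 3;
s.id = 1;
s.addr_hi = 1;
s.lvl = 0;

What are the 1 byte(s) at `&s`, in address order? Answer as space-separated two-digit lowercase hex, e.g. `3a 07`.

fa

[7+:1] ver=1 & 0x1 = 0x1; word=0x80
[6+:1] seq=1 & 0x1 = 0x1; word=0xc0
[4+:2] flags=3 & 0x3 = 0x3; word=0xf0
[3+:1] id=1 & 0x1 = 0x1; word=0xf8
[1+:2] addr_hi=1 & 0x3 = 0x1; word=0xfa
[0+:1] lvl=0 & 0x1 = 0x0; word=0xfa
word = 0xfa → big-endian bytes:
  [0]=0xfa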